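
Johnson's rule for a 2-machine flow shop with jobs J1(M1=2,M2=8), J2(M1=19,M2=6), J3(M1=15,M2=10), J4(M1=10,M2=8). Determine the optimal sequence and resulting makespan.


Johnson's rule:
Group 1 (M1≤M2, sort by M1): ['J1']
Group 2 (M1>M2, sort desc M2): ['J3', 'J4', 'J2']
Sequence: J1 → J3 → J4 → J2
Makespan calculation:
  J1: M1 done=2, M2 done=10
  J3: M1 done=17, M2 done=27
  J4: M1 done=27, M2 done=35
  J2: M1 done=46, M2 done=52
= Sequence: J1 → J3 → J4 → J2, Makespan: 52


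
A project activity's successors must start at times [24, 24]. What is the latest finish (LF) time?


LF = min of all successor start times
Successors start at: [24, 24]
LF = min(24, 24)
= 24


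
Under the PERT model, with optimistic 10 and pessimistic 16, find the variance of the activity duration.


σ² = ((p - o) / 6)² = (p - o)² / 36
= (16 - 10)² / 36
= 6² / 36
= 36 / 36
= 1.0000


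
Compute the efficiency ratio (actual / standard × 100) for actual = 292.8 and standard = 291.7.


Efficiency = (actual / standard) × 100
= (292.8 / 291.7) × 100
= 100.4%


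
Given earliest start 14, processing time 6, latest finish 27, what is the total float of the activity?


EF = ES + duration = 14 + 6 = 20
LS = LF - duration = 27 - 6 = 21
Total Float = LF - EF = 27 - 20
(or LS - ES = 21 - 14)
= 7


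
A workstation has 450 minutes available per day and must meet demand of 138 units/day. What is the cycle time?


Cycle time = available time / demand
= 450 / 138
= 3.26 min/unit


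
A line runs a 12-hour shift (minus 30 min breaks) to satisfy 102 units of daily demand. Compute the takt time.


Available = 12×60 - 30 = 690 min
Takt time = 690 / 102
= 6.76 min/unit


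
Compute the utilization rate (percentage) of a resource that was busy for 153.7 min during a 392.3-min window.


Utilization = busy / total × 100
= 153.7 / 392.3 × 100
= 39.2%


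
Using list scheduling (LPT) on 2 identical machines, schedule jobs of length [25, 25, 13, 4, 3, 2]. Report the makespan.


Jobs (LPT sorted): [25, 25, 13, 4, 3, 2]
Machines: 2
  J=25 → Machine 1 (load: 0+25=25)
  J=25 → Machine 2 (load: 0+25=25)
  J=13 → Machine 1 (load: 25+13=38)
  J=4 → Machine 2 (load: 25+4=29)
  J=3 → Machine 2 (load: 29+3=32)
  J=2 → Machine 2 (load: 32+2=34)
Machine loads: [38, 34]
Makespan = max = 38 time units


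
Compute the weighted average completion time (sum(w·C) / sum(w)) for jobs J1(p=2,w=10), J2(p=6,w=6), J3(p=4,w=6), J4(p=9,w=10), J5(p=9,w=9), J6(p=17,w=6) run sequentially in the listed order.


Completion times:
  J1: C=2, w×C=10×2=20
  J2: C=8, w×C=6×8=48
  J3: C=12, w×C=6×12=72
  J4: C=21, w×C=10×21=210
  J5: C=30, w×C=9×30=270
  J6: C=47, w×C=6×47=282
Sum w×C = 902
Sum w = 47
Weighted avg = 902/47
= 19.19


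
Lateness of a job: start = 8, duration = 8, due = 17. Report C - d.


Completion = 8 + 8 = 16
Lateness = C - d = 16 - 17
= -1


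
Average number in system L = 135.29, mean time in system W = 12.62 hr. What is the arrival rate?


Little's law: L = λW → λ = L / W
= 135.29 / 12.62
= 10.72 per hour


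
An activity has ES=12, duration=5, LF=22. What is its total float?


EF = ES + duration = 12 + 5 = 17
LS = LF - duration = 22 - 5 = 17
Total Float = LF - EF = 22 - 17
(or LS - ES = 17 - 12)
= 5


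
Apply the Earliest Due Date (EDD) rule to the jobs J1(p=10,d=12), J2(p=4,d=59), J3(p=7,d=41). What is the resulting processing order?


EDD: sort by earliest due date
  J1: d=12, p=10
  J3: d=41, p=7
  J2: d=59, p=4
Order: J1 → J3 → J2


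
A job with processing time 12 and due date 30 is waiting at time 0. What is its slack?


Slack = due - current_time - processing
= 30 - 0 - 12
= 18


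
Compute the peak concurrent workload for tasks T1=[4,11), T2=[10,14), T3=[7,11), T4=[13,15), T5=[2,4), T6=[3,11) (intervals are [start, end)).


Check each time point for overlaps:
  t=10: 4 tasks active (T1, T2, T3, T6)
Max concurrent = 4


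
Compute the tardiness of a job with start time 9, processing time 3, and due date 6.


Completion = start + processing = 9 + 3 = 12
Tardiness = max(0, C - d) = max(0, 12 - 6)
= max(0, 6)
= 6


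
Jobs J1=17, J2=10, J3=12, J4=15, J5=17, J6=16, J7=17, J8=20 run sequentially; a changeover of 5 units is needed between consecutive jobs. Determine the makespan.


Makespan = Σ processing + (n-1) × setup
= (17 + 10 + 12 + 15 + 17 + 16 + 17 + 20) + (8-1)×5
= 124 + 35
= 159 time units


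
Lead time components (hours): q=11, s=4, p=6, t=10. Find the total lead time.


Lead time = queue + setup + processing + transit
= 11 + 4 + 6 + 10
= 31 hours


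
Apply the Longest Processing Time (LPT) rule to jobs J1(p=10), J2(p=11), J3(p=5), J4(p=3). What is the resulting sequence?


LPT: sort by longest processing time first
  J2: p=11
  J1: p=10
  J3: p=5
  J4: p=3
Order: J2 → J1 → J3 → J4


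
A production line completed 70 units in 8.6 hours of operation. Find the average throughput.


Throughput = units / time
= 70 / 8.6
= 8.1 units/hour


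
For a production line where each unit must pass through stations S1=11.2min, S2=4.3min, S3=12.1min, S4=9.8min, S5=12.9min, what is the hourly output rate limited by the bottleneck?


Bottleneck = longest station time
Station times: [11.2, 4.3, 12.1, 9.8, 12.9]
Max = 12.9 min
Rate = 60 / 12.9
= 4.65 units/hour (bottleneck: 12.9min)


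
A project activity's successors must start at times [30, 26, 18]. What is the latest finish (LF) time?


LF = min of all successor start times
Successors start at: [30, 26, 18]
LF = min(30, 26, 18)
= 18


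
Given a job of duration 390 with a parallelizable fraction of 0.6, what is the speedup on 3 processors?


Amdahl's law: T_p = T × ((1-p) + p/N)
= 390 × ((1-0.6) + 0.6/3)
= 390 × (0.40 + 0.2000)
= 390 × 0.6000
= 234.00
Speedup = 390/234.00
= 1.67×


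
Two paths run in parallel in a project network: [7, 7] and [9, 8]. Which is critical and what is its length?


Path A: 7 + 7 = 14
Path B: 9 + 8 = 17
Critical path = longest = max(14, 17)
= 17 (Path B)


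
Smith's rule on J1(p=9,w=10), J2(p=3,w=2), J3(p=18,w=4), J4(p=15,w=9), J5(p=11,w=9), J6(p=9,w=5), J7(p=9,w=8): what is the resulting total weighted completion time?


WSPT order (by p/w): J1 → J7 → J5 → J2 → J4 → J6 → J3
  J1: C=9, w·C=10×9=90
  J7: C=18, w·C=8×18=144
  J5: C=29, w·C=9×29=261
  J2: C=32, w·C=2×32=64
  J4: C=47, w·C=9×47=423
  J6: C=56, w·C=5×56=280
  J3: C=74, w·C=4×74=296
Σ w·C = 1558
= 1558


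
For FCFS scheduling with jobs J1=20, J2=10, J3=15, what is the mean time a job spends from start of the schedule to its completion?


Completion times:
  J1: completes at 20
  J2: completes at 30
  J3: completes at 45
Sum = 95
Average = 95/3
= 31.67


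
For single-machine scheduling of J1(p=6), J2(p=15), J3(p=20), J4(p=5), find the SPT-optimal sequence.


SPT: sort by shortest processing time
  J4: p=5
  J1: p=6
  J2: p=15
  J3: p=20
Order: J4 → J1 → J2 → J3


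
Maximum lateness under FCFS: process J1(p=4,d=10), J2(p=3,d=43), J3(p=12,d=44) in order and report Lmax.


Lateness per job (L = C - d):
  J1: C=4, d=10, L=-6
  J2: C=7, d=43, L=-36
  J3: C=19, d=44, L=-25
Lmax = max(-6, -36, -25)
= -6


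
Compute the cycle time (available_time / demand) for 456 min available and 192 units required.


Cycle time = available time / demand
= 456 / 192
= 2.38 min/unit


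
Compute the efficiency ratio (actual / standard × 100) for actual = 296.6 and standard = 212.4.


Efficiency = (actual / standard) × 100
= (296.6 / 212.4) × 100
= 139.6%


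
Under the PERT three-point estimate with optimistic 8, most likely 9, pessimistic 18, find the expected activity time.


te = (o + 4m + p) / 6
= (8 + 4×9 + 18) / 6
= (8 + 36 + 18) / 6
= 62 / 6
= 10.33


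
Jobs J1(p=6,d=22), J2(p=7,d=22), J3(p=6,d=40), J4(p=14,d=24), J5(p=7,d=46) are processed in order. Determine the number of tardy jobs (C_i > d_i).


Completion vs due date:
  J1: C=6, d=22 → on time
  J2: C=13, d=22 → on time
  J3: C=19, d=40 → on time
  J4: C=33, d=24 → TARDY
  J5: C=40, d=46 → on time
Tardy jobs: J4
Count = 1


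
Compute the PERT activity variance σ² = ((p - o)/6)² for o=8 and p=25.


σ² = ((p - o) / 6)² = (p - o)² / 36
= (25 - 8)² / 36
= 17² / 36
= 289 / 36
= 8.0278


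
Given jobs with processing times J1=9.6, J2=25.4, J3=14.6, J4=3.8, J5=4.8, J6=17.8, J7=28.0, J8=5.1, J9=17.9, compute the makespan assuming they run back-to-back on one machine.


Sequential makespan: sum all processing times
= 9.6 + 25.4 + 14.6 + 3.8 + 4.8 + 17.8 + 28.0 + 5.1 + 17.9
= 127.0 time units


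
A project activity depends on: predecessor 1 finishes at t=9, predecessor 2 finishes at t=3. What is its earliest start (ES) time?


ES = max of all predecessor completion times
Predecessors: [9, 3]
ES = max(9, 3)
= 9


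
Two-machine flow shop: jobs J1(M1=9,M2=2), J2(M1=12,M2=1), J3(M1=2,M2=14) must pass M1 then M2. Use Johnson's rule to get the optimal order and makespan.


Johnson's rule:
Group 1 (M1≤M2, sort by M1): ['J3']
Group 2 (M1>M2, sort desc M2): ['J1', 'J2']
Sequence: J3 → J1 → J2
Makespan calculation:
  J3: M1 done=2, M2 done=16
  J1: M1 done=11, M2 done=18
  J2: M1 done=23, M2 done=24
= Sequence: J3 → J1 → J2, Makespan: 24


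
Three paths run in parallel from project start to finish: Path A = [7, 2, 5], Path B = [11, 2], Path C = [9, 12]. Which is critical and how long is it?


Path A: 7 + 2 + 5 = 14
Path B: 11 + 2 = 13
Path C: 9 + 12 = 21
Critical path = longest = max(14, 13, 21)
= 21 (Path C)


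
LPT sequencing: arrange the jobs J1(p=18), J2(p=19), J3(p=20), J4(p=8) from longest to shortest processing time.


LPT: sort by longest processing time first
  J3: p=20
  J2: p=19
  J1: p=18
  J4: p=8
Order: J3 → J2 → J1 → J4


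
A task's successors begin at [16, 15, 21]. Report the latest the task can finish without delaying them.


LF = min of all successor start times
Successors start at: [16, 15, 21]
LF = min(16, 15, 21)
= 15


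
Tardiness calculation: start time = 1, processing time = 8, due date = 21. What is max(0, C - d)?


Completion = start + processing = 1 + 8 = 9
Tardiness = max(0, C - d) = max(0, 9 - 21)
= max(0, -12)
= 0


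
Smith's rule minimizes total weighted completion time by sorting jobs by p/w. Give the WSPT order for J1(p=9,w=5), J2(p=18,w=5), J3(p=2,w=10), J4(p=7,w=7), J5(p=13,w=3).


WSPT (Smith's rule): sort by p/w ascending
  J3: p/w = 2/10 = 0.200
  J4: p/w = 7/7 = 1.000
  J1: p/w = 9/5 = 1.800
  J2: p/w = 18/5 = 3.600
  J5: p/w = 13/3 = 4.333
Order: J3 → J4 → J1 → J2 → J5


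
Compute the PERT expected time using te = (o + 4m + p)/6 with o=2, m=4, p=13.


te = (o + 4m + p) / 6
= (2 + 4×4 + 13) / 6
= (2 + 16 + 13) / 6
= 31 / 6
= 5.17


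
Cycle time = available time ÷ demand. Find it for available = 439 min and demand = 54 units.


Cycle time = available time / demand
= 439 / 54
= 8.13 min/unit


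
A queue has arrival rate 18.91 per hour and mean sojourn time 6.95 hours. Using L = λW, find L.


Little's law: L = λ × W
= 18.91 × 6.95
= 131.42


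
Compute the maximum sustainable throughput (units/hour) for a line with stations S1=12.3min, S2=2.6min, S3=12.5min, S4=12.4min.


Bottleneck = longest station time
Station times: [12.3, 2.6, 12.5, 12.4]
Max = 12.5 min
Rate = 60 / 12.5
= 4.80 units/hour (bottleneck: 12.5min)


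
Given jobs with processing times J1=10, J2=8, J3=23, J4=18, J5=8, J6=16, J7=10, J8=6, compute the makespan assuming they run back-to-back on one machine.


Sequential makespan: sum all processing times
= 10 + 8 + 23 + 18 + 8 + 16 + 10 + 6
= 99 time units


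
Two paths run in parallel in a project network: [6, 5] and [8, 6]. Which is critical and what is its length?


Path A: 6 + 5 = 11
Path B: 8 + 6 = 14
Critical path = longest = max(11, 14)
= 14 (Path B)


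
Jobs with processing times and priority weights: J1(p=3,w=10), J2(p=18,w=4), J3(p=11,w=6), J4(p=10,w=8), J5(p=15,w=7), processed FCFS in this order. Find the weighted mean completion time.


Completion times:
  J1: C=3, w×C=10×3=30
  J2: C=21, w×C=4×21=84
  J3: C=32, w×C=6×32=192
  J4: C=42, w×C=8×42=336
  J5: C=57, w×C=7×57=399
Sum w×C = 1041
Sum w = 35
Weighted avg = 1041/35
= 29.74


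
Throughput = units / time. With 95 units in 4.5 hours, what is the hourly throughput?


Throughput = units / time
= 95 / 4.5
= 21.1 units/hour


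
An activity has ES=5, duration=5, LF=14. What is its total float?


EF = ES + duration = 5 + 5 = 10
LS = LF - duration = 14 - 5 = 9
Total Float = LF - EF = 14 - 10
(or LS - ES = 9 - 5)
= 4


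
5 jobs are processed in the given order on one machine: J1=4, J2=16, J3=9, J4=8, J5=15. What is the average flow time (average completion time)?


Completion times:
  J1: completes at 4
  J2: completes at 20
  J3: completes at 29
  J4: completes at 37
  J5: completes at 52
Sum = 142
Average = 142/5
= 28.40


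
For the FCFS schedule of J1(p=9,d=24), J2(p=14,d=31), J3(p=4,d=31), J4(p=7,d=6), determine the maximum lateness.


Lateness per job (L = C - d):
  J1: C=9, d=24, L=-15
  J2: C=23, d=31, L=-8
  J3: C=27, d=31, L=-4
  J4: C=34, d=6, L=28
Lmax = max(-15, -8, -4, 28)
= 28


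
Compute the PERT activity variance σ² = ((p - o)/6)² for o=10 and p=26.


σ² = ((p - o) / 6)² = (p - o)² / 36
= (26 - 10)² / 36
= 16² / 36
= 256 / 36
= 7.1111


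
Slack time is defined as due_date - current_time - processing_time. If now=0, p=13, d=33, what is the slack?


Slack = due - current_time - processing
= 33 - 0 - 13
= 20


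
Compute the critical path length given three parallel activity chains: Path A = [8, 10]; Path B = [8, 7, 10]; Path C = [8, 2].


Path A: 8 + 10 = 18
Path B: 8 + 7 + 10 = 25
Path C: 8 + 2 = 10
Critical path = longest = max(18, 25, 10)
= 25 (Path B)


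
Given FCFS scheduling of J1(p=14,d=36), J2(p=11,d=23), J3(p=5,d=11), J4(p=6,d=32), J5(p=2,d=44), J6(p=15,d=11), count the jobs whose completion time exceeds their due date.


Completion vs due date:
  J1: C=14, d=36 → on time
  J2: C=25, d=23 → TARDY
  J3: C=30, d=11 → TARDY
  J4: C=36, d=32 → TARDY
  J5: C=38, d=44 → on time
  J6: C=53, d=11 → TARDY
Tardy jobs: J2, J3, J4, J6
Count = 4


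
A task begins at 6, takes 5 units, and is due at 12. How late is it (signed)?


Completion = 6 + 5 = 11
Lateness = C - d = 11 - 12
= -1


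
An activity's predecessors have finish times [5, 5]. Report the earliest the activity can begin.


ES = max of all predecessor completion times
Predecessors: [5, 5]
ES = max(5, 5)
= 5


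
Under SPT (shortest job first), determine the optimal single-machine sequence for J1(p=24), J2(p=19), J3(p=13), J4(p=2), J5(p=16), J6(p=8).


SPT: sort by shortest processing time
  J4: p=2
  J6: p=8
  J3: p=13
  J5: p=16
  J2: p=19
  J1: p=24
Order: J4 → J6 → J3 → J5 → J2 → J1


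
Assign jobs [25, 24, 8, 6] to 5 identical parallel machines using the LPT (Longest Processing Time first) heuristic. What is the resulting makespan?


Jobs (LPT sorted): [25, 24, 8, 6]
Machines: 5
  J=25 → Machine 1 (load: 0+25=25)
  J=24 → Machine 2 (load: 0+24=24)
  J=8 → Machine 3 (load: 0+8=8)
  J=6 → Machine 4 (load: 0+6=6)
Machine loads: [25, 24, 8, 6, 0]
Makespan = max = 25 time units


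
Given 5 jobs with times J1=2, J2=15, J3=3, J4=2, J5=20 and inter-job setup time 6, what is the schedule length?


Makespan = Σ processing + (n-1) × setup
= (2 + 15 + 3 + 2 + 20) + (5-1)×6
= 42 + 24
= 66 time units


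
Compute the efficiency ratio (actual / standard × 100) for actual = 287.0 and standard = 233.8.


Efficiency = (actual / standard) × 100
= (287.0 / 233.8) × 100
= 122.8%


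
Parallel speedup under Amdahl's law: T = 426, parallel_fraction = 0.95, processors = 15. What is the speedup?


Amdahl's law: T_p = T × ((1-p) + p/N)
= 426 × ((1-0.95) + 0.95/15)
= 426 × (0.05 + 0.0633)
= 426 × 0.1133
= 48.28
Speedup = 426/48.28
= 8.82×


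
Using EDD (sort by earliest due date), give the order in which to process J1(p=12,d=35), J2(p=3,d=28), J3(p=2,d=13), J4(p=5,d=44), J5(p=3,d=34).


EDD: sort by earliest due date
  J3: d=13, p=2
  J2: d=28, p=3
  J5: d=34, p=3
  J1: d=35, p=12
  J4: d=44, p=5
Order: J3 → J2 → J5 → J1 → J4


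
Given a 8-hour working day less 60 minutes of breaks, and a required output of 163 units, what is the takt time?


Available = 8×60 - 60 = 420 min
Takt time = 420 / 163
= 2.58 min/unit


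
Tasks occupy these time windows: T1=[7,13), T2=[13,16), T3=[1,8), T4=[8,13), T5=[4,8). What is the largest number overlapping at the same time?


Check each time point for overlaps:
  t=7: 3 tasks active (T1, T3, T5)
Max concurrent = 3


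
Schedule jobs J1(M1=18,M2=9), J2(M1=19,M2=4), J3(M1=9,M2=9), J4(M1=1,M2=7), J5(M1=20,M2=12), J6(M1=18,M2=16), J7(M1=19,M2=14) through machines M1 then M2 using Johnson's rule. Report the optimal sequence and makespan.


Johnson's rule:
Group 1 (M1≤M2, sort by M1): ['J4', 'J3']
Group 2 (M1>M2, sort desc M2): ['J6', 'J7', 'J5', 'J1', 'J2']
Sequence: J4 → J3 → J6 → J7 → J5 → J1 → J2
Makespan calculation:
  J4: M1 done=1, M2 done=8
  J3: M1 done=10, M2 done=19
  J6: M1 done=28, M2 done=44
  J7: M1 done=47, M2 done=61
  J5: M1 done=67, M2 done=79
  J1: M1 done=85, M2 done=94
  J2: M1 done=104, M2 done=108
= Sequence: J4 → J3 → J6 → J7 → J5 → J1 → J2, Makespan: 108


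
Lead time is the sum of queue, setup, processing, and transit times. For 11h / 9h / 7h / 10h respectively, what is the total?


Lead time = queue + setup + processing + transit
= 11 + 9 + 7 + 10
= 37 hours


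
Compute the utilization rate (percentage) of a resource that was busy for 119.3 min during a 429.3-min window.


Utilization = busy / total × 100
= 119.3 / 429.3 × 100
= 27.8%


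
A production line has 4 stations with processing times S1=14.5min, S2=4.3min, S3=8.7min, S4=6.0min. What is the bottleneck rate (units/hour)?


Bottleneck = longest station time
Station times: [14.5, 4.3, 8.7, 6.0]
Max = 14.5 min
Rate = 60 / 14.5
= 4.14 units/hour (bottleneck: 14.5min)


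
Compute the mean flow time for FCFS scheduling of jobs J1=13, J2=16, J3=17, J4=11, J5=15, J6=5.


Completion times:
  J1: completes at 13
  J2: completes at 29
  J3: completes at 46
  J4: completes at 57
  J5: completes at 72
  J6: completes at 77
Sum = 294
Average = 294/6
= 49.00


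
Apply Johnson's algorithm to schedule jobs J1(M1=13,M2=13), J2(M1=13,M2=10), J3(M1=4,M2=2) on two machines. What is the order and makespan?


Johnson's rule:
Group 1 (M1≤M2, sort by M1): ['J1']
Group 2 (M1>M2, sort desc M2): ['J2', 'J3']
Sequence: J1 → J2 → J3
Makespan calculation:
  J1: M1 done=13, M2 done=26
  J2: M1 done=26, M2 done=36
  J3: M1 done=30, M2 done=38
= Sequence: J1 → J2 → J3, Makespan: 38


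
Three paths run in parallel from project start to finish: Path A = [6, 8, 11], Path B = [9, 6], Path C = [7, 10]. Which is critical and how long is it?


Path A: 6 + 8 + 11 = 25
Path B: 9 + 6 = 15
Path C: 7 + 10 = 17
Critical path = longest = max(25, 15, 17)
= 25 (Path A)


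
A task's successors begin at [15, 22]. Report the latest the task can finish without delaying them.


LF = min of all successor start times
Successors start at: [15, 22]
LF = min(15, 22)
= 15


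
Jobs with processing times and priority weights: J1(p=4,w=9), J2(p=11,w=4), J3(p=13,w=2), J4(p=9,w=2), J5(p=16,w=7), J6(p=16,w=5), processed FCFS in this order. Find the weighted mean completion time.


Completion times:
  J1: C=4, w×C=9×4=36
  J2: C=15, w×C=4×15=60
  J3: C=28, w×C=2×28=56
  J4: C=37, w×C=2×37=74
  J5: C=53, w×C=7×53=371
  J6: C=69, w×C=5×69=345
Sum w×C = 942
Sum w = 29
Weighted avg = 942/29
= 32.48


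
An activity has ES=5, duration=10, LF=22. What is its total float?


EF = ES + duration = 5 + 10 = 15
LS = LF - duration = 22 - 10 = 12
Total Float = LF - EF = 22 - 15
(or LS - ES = 12 - 5)
= 7


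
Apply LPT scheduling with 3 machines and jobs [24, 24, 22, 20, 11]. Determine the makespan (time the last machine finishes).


Jobs (LPT sorted): [24, 24, 22, 20, 11]
Machines: 3
  J=24 → Machine 1 (load: 0+24=24)
  J=24 → Machine 2 (load: 0+24=24)
  J=22 → Machine 3 (load: 0+22=22)
  J=20 → Machine 3 (load: 22+20=42)
  J=11 → Machine 1 (load: 24+11=35)
Machine loads: [35, 24, 42]
Makespan = max = 42 time units


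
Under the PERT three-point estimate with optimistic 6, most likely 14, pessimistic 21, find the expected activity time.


te = (o + 4m + p) / 6
= (6 + 4×14 + 21) / 6
= (6 + 56 + 21) / 6
= 83 / 6
= 13.83


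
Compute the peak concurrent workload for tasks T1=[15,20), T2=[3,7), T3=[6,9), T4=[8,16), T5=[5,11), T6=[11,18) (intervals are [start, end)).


Check each time point for overlaps:
  t=6: 3 tasks active (T2, T3, T5)
Max concurrent = 3


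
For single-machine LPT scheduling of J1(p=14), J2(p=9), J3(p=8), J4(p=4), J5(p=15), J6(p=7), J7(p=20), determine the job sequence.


LPT: sort by longest processing time first
  J7: p=20
  J5: p=15
  J1: p=14
  J2: p=9
  J3: p=8
  J6: p=7
  J4: p=4
Order: J7 → J5 → J1 → J2 → J3 → J6 → J4


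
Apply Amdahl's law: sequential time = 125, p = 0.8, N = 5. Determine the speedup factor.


Amdahl's law: T_p = T × ((1-p) + p/N)
= 125 × ((1-0.8) + 0.8/5)
= 125 × (0.20 + 0.1600)
= 125 × 0.3600
= 45.00
Speedup = 125/45.00
= 2.78×


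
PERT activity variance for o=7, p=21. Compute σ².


σ² = ((p - o) / 6)² = (p - o)² / 36
= (21 - 7)² / 36
= 14² / 36
= 196 / 36
= 5.4444


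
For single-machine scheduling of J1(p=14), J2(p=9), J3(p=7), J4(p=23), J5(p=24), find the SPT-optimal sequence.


SPT: sort by shortest processing time
  J3: p=7
  J2: p=9
  J1: p=14
  J4: p=23
  J5: p=24
Order: J3 → J2 → J1 → J4 → J5


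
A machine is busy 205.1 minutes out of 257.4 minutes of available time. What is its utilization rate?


Utilization = busy / total × 100
= 205.1 / 257.4 × 100
= 79.7%


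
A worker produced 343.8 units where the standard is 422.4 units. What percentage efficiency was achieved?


Efficiency = (actual / standard) × 100
= (343.8 / 422.4) × 100
= 81.4%


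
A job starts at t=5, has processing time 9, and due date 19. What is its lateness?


Completion = 5 + 9 = 14
Lateness = C - d = 14 - 19
= -5


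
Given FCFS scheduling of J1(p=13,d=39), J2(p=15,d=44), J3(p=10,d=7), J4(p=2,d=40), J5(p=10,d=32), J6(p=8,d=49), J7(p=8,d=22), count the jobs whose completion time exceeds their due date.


Completion vs due date:
  J1: C=13, d=39 → on time
  J2: C=28, d=44 → on time
  J3: C=38, d=7 → TARDY
  J4: C=40, d=40 → on time
  J5: C=50, d=32 → TARDY
  J6: C=58, d=49 → TARDY
  J7: C=66, d=22 → TARDY
Tardy jobs: J3, J5, J6, J7
Count = 4


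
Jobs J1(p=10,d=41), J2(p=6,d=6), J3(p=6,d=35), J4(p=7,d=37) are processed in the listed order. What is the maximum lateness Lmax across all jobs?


Lateness per job (L = C - d):
  J1: C=10, d=41, L=-31
  J2: C=16, d=6, L=10
  J3: C=22, d=35, L=-13
  J4: C=29, d=37, L=-8
Lmax = max(-31, 10, -13, -8)
= 10


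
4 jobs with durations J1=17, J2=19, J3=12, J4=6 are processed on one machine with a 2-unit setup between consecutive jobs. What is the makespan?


Makespan = Σ processing + (n-1) × setup
= (17 + 19 + 12 + 6) + (4-1)×2
= 54 + 6
= 60 time units


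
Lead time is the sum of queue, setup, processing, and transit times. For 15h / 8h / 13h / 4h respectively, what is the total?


Lead time = queue + setup + processing + transit
= 15 + 8 + 13 + 4
= 40 hours


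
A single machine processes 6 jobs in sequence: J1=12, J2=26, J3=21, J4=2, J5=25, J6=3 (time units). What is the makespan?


Sequential makespan: sum all processing times
= 12 + 26 + 21 + 2 + 25 + 3
= 89 time units


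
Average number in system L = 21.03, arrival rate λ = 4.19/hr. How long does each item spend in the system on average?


Little's law: L = λW → W = L / λ
= 21.03 / 4.19
= 5.02 hours


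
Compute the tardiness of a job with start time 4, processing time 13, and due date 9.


Completion = start + processing = 4 + 13 = 17
Tardiness = max(0, C - d) = max(0, 17 - 9)
= max(0, 8)
= 8


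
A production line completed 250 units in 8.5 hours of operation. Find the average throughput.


Throughput = units / time
= 250 / 8.5
= 29.4 units/hour


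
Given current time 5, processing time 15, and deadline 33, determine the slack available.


Slack = due - current_time - processing
= 33 - 5 - 15
= 13


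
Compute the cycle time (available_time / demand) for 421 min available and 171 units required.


Cycle time = available time / demand
= 421 / 171
= 2.46 min/unit


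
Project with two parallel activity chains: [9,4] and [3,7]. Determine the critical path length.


Path A: 9 + 4 = 13
Path B: 3 + 7 = 10
Critical path = longest = max(13, 10)
= 13 (Path A)


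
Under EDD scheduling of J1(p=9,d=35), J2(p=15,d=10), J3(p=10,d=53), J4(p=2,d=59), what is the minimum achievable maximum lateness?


EDD order: J2 → J1 → J3 → J4
Completion and lateness:
  J2: C=15, d=10, L=15-10=5
  J1: C=24, d=35, L=24-35=-11
  J3: C=34, d=53, L=34-53=-19
  J4: C=36, d=59, L=36-59=-23
Lmax = max(5, -11, -19, -23)
= 5


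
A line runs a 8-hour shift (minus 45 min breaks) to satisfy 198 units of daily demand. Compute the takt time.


Available = 8×60 - 45 = 435 min
Takt time = 435 / 198
= 2.20 min/unit


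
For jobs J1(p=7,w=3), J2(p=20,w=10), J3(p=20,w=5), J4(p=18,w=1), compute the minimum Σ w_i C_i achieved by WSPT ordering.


WSPT order (by p/w): J2 → J1 → J3 → J4
  J2: C=20, w·C=10×20=200
  J1: C=27, w·C=3×27=81
  J3: C=47, w·C=5×47=235
  J4: C=65, w·C=1×65=65
Σ w·C = 581
= 581


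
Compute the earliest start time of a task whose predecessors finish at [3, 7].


ES = max of all predecessor completion times
Predecessors: [3, 7]
ES = max(3, 7)
= 7


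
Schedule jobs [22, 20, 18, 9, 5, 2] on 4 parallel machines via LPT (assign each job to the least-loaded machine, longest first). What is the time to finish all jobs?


Jobs (LPT sorted): [22, 20, 18, 9, 5, 2]
Machines: 4
  J=22 → Machine 1 (load: 0+22=22)
  J=20 → Machine 2 (load: 0+20=20)
  J=18 → Machine 3 (load: 0+18=18)
  J=9 → Machine 4 (load: 0+9=9)
  J=5 → Machine 4 (load: 9+5=14)
  J=2 → Machine 4 (load: 14+2=16)
Machine loads: [22, 20, 18, 16]
Makespan = max = 22 time units


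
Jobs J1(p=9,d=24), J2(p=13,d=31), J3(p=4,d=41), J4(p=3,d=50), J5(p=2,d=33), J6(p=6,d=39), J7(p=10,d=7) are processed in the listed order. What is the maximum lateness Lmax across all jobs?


Lateness per job (L = C - d):
  J1: C=9, d=24, L=-15
  J2: C=22, d=31, L=-9
  J3: C=26, d=41, L=-15
  J4: C=29, d=50, L=-21
  J5: C=31, d=33, L=-2
  J6: C=37, d=39, L=-2
  J7: C=47, d=7, L=40
Lmax = max(-15, -9, -15, -21, -2, -2, 40)
= 40


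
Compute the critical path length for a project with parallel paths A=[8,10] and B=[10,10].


Path A: 8 + 10 = 18
Path B: 10 + 10 = 20
Critical path = longest = max(18, 20)
= 20 (Path B)


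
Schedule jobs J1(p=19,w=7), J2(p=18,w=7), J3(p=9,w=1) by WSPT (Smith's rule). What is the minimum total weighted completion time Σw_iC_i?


WSPT order (by p/w): J2 → J1 → J3
  J2: C=18, w·C=7×18=126
  J1: C=37, w·C=7×37=259
  J3: C=46, w·C=1×46=46
Σ w·C = 431
= 431


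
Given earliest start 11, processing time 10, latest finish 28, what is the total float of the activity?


EF = ES + duration = 11 + 10 = 21
LS = LF - duration = 28 - 10 = 18
Total Float = LF - EF = 28 - 21
(or LS - ES = 18 - 11)
= 7


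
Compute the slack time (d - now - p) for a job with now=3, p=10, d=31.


Slack = due - current_time - processing
= 31 - 3 - 10
= 18


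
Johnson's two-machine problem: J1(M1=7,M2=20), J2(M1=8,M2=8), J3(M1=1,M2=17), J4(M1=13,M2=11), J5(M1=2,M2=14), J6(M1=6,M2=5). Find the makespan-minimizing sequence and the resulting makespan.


Johnson's rule:
Group 1 (M1≤M2, sort by M1): ['J3', 'J5', 'J1', 'J2']
Group 2 (M1>M2, sort desc M2): ['J4', 'J6']
Sequence: J3 → J5 → J1 → J2 → J4 → J6
Makespan calculation:
  J3: M1 done=1, M2 done=18
  J5: M1 done=3, M2 done=32
  J1: M1 done=10, M2 done=52
  J2: M1 done=18, M2 done=60
  J4: M1 done=31, M2 done=71
  J6: M1 done=37, M2 done=76
= Sequence: J3 → J5 → J1 → J2 → J4 → J6, Makespan: 76


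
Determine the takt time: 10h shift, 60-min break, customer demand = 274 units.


Available = 10×60 - 60 = 540 min
Takt time = 540 / 274
= 1.97 min/unit


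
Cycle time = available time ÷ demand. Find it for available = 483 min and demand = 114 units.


Cycle time = available time / demand
= 483 / 114
= 4.24 min/unit


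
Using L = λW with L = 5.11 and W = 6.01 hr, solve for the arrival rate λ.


Little's law: L = λW → λ = L / W
= 5.11 / 6.01
= 0.85 per hour


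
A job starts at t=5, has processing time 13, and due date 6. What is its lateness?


Completion = 5 + 13 = 18
Lateness = C - d = 18 - 6
= 12


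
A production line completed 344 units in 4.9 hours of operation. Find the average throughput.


Throughput = units / time
= 344 / 4.9
= 70.2 units/hour


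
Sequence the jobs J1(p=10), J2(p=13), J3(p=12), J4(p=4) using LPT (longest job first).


LPT: sort by longest processing time first
  J2: p=13
  J3: p=12
  J1: p=10
  J4: p=4
Order: J2 → J3 → J1 → J4


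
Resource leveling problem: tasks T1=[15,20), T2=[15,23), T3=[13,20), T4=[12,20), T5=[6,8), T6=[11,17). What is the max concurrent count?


Check each time point for overlaps:
  t=15: 5 tasks active (T1, T2, T3, T4, T6)
Max concurrent = 5


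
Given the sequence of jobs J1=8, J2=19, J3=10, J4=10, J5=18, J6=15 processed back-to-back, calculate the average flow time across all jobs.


Completion times:
  J1: completes at 8
  J2: completes at 27
  J3: completes at 37
  J4: completes at 47
  J5: completes at 65
  J6: completes at 80
Sum = 264
Average = 264/6
= 44.00


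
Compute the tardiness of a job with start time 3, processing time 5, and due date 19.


Completion = start + processing = 3 + 5 = 8
Tardiness = max(0, C - d) = max(0, 8 - 19)
= max(0, -11)
= 0


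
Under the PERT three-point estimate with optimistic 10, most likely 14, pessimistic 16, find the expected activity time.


te = (o + 4m + p) / 6
= (10 + 4×14 + 16) / 6
= (10 + 56 + 16) / 6
= 82 / 6
= 13.67


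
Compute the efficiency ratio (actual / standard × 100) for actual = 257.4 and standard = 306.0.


Efficiency = (actual / standard) × 100
= (257.4 / 306.0) × 100
= 84.1%


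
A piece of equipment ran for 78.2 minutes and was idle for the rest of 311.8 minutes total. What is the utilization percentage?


Utilization = busy / total × 100
= 78.2 / 311.8 × 100
= 25.1%


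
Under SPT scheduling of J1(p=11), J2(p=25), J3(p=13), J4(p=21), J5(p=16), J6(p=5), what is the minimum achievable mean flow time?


SPT order: J6 → J1 → J3 → J5 → J4 → J2
Completion times:
  J6: C=5
  J1: C=16
  J3: C=29
  J5: C=45
  J4: C=66
  J2: C=91
Sum = 252, n = 6
Mean flow = 252/6
= 42.00


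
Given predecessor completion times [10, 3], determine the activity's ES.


ES = max of all predecessor completion times
Predecessors: [10, 3]
ES = max(10, 3)
= 10


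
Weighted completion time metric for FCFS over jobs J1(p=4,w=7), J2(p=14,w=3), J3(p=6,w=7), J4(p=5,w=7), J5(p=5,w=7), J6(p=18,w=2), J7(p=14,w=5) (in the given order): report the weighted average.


Completion times:
  J1: C=4, w×C=7×4=28
  J2: C=18, w×C=3×18=54
  J3: C=24, w×C=7×24=168
  J4: C=29, w×C=7×29=203
  J5: C=34, w×C=7×34=238
  J6: C=52, w×C=2×52=104
  J7: C=66, w×C=5×66=330
Sum w×C = 1125
Sum w = 38
Weighted avg = 1125/38
= 29.61


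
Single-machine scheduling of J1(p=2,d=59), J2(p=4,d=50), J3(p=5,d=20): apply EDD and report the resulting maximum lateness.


EDD order: J3 → J2 → J1
Completion and lateness:
  J3: C=5, d=20, L=5-20=-15
  J2: C=9, d=50, L=9-50=-41
  J1: C=11, d=59, L=11-59=-48
Lmax = max(-15, -41, -48)
= -15


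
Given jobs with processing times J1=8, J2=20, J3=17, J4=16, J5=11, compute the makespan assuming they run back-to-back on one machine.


Sequential makespan: sum all processing times
= 8 + 20 + 17 + 16 + 11
= 72 time units


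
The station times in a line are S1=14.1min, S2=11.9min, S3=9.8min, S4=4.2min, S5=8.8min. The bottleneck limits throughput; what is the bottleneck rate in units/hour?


Bottleneck = longest station time
Station times: [14.1, 11.9, 9.8, 4.2, 8.8]
Max = 14.1 min
Rate = 60 / 14.1
= 4.26 units/hour (bottleneck: 14.1min)


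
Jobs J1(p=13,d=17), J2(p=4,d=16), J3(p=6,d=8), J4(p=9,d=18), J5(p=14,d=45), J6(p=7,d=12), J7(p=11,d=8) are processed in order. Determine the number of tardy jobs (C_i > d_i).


Completion vs due date:
  J1: C=13, d=17 → on time
  J2: C=17, d=16 → TARDY
  J3: C=23, d=8 → TARDY
  J4: C=32, d=18 → TARDY
  J5: C=46, d=45 → TARDY
  J6: C=53, d=12 → TARDY
  J7: C=64, d=8 → TARDY
Tardy jobs: J2, J3, J4, J5, J6, J7
Count = 6


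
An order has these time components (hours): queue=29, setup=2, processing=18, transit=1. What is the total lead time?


Lead time = queue + setup + processing + transit
= 29 + 2 + 18 + 1
= 50 hours


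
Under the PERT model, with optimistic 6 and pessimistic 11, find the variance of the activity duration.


σ² = ((p - o) / 6)² = (p - o)² / 36
= (11 - 6)² / 36
= 5² / 36
= 25 / 36
= 0.6944


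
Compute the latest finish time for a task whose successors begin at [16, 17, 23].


LF = min of all successor start times
Successors start at: [16, 17, 23]
LF = min(16, 17, 23)
= 16


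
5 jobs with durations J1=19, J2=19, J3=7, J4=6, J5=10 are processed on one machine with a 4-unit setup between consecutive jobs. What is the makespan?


Makespan = Σ processing + (n-1) × setup
= (19 + 19 + 7 + 6 + 10) + (5-1)×4
= 61 + 16
= 77 time units


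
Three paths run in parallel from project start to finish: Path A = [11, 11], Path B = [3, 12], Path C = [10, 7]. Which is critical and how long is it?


Path A: 11 + 11 = 22
Path B: 3 + 12 = 15
Path C: 10 + 7 = 17
Critical path = longest = max(22, 15, 17)
= 22 (Path A)


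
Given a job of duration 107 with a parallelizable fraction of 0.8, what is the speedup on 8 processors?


Amdahl's law: T_p = T × ((1-p) + p/N)
= 107 × ((1-0.8) + 0.8/8)
= 107 × (0.20 + 0.1000)
= 107 × 0.3000
= 32.10
Speedup = 107/32.10
= 3.33×


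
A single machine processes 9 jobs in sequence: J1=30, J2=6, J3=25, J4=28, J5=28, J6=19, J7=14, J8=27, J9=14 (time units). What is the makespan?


Sequential makespan: sum all processing times
= 30 + 6 + 25 + 28 + 28 + 19 + 14 + 27 + 14
= 191 time units


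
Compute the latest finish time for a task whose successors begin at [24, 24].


LF = min of all successor start times
Successors start at: [24, 24]
LF = min(24, 24)
= 24


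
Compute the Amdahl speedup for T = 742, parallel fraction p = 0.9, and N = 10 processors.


Amdahl's law: T_p = T × ((1-p) + p/N)
= 742 × ((1-0.9) + 0.9/10)
= 742 × (0.10 + 0.0900)
= 742 × 0.1900
= 140.98
Speedup = 742/140.98
= 5.26×


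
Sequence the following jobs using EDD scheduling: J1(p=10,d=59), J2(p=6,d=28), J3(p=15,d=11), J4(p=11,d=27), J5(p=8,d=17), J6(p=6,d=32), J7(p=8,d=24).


EDD: sort by earliest due date
  J3: d=11, p=15
  J5: d=17, p=8
  J7: d=24, p=8
  J4: d=27, p=11
  J2: d=28, p=6
  J6: d=32, p=6
  J1: d=59, p=10
Order: J3 → J5 → J7 → J4 → J2 → J6 → J1


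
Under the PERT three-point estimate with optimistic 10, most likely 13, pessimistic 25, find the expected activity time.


te = (o + 4m + p) / 6
= (10 + 4×13 + 25) / 6
= (10 + 52 + 25) / 6
= 87 / 6
= 14.50


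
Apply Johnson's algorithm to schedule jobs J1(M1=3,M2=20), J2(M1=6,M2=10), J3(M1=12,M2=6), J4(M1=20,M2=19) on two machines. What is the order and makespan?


Johnson's rule:
Group 1 (M1≤M2, sort by M1): ['J1', 'J2']
Group 2 (M1>M2, sort desc M2): ['J4', 'J3']
Sequence: J1 → J2 → J4 → J3
Makespan calculation:
  J1: M1 done=3, M2 done=23
  J2: M1 done=9, M2 done=33
  J4: M1 done=29, M2 done=52
  J3: M1 done=41, M2 done=58
= Sequence: J1 → J2 → J4 → J3, Makespan: 58


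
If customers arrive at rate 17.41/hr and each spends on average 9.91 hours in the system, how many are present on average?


Little's law: L = λ × W
= 17.41 × 9.91
= 172.53


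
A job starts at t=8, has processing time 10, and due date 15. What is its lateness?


Completion = 8 + 10 = 18
Lateness = C - d = 18 - 15
= 3


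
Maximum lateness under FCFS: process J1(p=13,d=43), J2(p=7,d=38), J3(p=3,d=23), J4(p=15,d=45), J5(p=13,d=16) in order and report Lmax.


Lateness per job (L = C - d):
  J1: C=13, d=43, L=-30
  J2: C=20, d=38, L=-18
  J3: C=23, d=23, L=0
  J4: C=38, d=45, L=-7
  J5: C=51, d=16, L=35
Lmax = max(-30, -18, 0, -7, 35)
= 35


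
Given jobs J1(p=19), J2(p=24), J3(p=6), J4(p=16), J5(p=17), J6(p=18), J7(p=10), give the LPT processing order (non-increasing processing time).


LPT: sort by longest processing time first
  J2: p=24
  J1: p=19
  J6: p=18
  J5: p=17
  J4: p=16
  J7: p=10
  J3: p=6
Order: J2 → J1 → J6 → J5 → J4 → J7 → J3


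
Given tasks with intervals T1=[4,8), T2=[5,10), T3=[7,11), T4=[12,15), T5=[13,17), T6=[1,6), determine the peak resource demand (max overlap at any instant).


Check each time point for overlaps:
  t=5: 3 tasks active (T1, T2, T6)
Max concurrent = 3


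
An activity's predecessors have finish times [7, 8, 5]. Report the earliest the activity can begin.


ES = max of all predecessor completion times
Predecessors: [7, 8, 5]
ES = max(7, 8, 5)
= 8


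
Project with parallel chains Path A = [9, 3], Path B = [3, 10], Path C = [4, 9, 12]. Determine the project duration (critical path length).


Path A: 9 + 3 = 12
Path B: 3 + 10 = 13
Path C: 4 + 9 + 12 = 25
Critical path = longest = max(12, 13, 25)
= 25 (Path C)


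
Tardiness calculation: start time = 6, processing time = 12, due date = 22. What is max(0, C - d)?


Completion = start + processing = 6 + 12 = 18
Tardiness = max(0, C - d) = max(0, 18 - 22)
= max(0, -4)
= 0


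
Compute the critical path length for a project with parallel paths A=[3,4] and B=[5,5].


Path A: 3 + 4 = 7
Path B: 5 + 5 = 10
Critical path = longest = max(7, 10)
= 10 (Path B)


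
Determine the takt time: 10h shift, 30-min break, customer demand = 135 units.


Available = 10×60 - 30 = 570 min
Takt time = 570 / 135
= 4.22 min/unit


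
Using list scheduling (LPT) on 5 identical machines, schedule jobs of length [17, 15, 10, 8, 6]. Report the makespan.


Jobs (LPT sorted): [17, 15, 10, 8, 6]
Machines: 5
  J=17 → Machine 1 (load: 0+17=17)
  J=15 → Machine 2 (load: 0+15=15)
  J=10 → Machine 3 (load: 0+10=10)
  J=8 → Machine 4 (load: 0+8=8)
  J=6 → Machine 5 (load: 0+6=6)
Machine loads: [17, 15, 10, 8, 6]
Makespan = max = 17 time units


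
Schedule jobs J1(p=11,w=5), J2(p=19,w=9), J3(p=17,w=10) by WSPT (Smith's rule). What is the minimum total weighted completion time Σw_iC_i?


WSPT order (by p/w): J3 → J2 → J1
  J3: C=17, w·C=10×17=170
  J2: C=36, w·C=9×36=324
  J1: C=47, w·C=5×47=235
Σ w·C = 729
= 729


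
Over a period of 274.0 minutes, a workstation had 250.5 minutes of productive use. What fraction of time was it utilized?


Utilization = busy / total × 100
= 250.5 / 274.0 × 100
= 91.4%


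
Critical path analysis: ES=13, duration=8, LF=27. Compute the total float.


EF = ES + duration = 13 + 8 = 21
LS = LF - duration = 27 - 8 = 19
Total Float = LF - EF = 27 - 21
(or LS - ES = 19 - 13)
= 6
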